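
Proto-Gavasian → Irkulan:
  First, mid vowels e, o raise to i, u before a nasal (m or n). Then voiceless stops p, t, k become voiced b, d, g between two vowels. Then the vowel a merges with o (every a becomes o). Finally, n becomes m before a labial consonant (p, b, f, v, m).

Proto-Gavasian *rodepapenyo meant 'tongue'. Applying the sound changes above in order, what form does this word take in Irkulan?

rodebobinyo

Irkulan: start from *rodepapenyo.
  rule 1 (pre-nasal raising): rodepapenyo → rodepapinyo
  rule 2 (intervocalic voicing): rodepapinyo → rodebabinyo
  rule 3 (vowel merger): rodebabinyo → rodebobinyo
  rule 4: no change — rodebobinyo
  ⇒ Irkulan rodebobinyo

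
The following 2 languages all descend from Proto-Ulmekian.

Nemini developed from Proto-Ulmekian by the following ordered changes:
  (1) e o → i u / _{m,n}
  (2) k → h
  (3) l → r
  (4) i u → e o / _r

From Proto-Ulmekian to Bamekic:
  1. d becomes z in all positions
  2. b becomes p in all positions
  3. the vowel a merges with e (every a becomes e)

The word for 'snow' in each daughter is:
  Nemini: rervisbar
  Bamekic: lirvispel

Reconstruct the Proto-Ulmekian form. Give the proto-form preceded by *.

Position 2: Nemini has e, Bamekic has i. Bamekic preserves i here (none of its changes turn any other segment into i), so the proto-segment is *i.
Position 1: Nemini has r, Bamekic has l. Bamekic preserves l here (none of its changes turn any other segment into l), so the proto-segment is *l.
Position 9: Nemini has r, Bamekic has l. Bamekic preserves l here (none of its changes turn any other segment into l), so the proto-segment is *l.
This points to *lirvisbal. Verify forward in each daughter:
Nemini: *lirvisbal > rirvisbar > rervisbar  (by unconditioned shift, pre-rhotic lowering)
Bamekic: *lirvisbal > lirvispal > lirvispel  (by unconditioned shift, vowel merger)
*lirvisbal is the unique common source.

*lirvisbal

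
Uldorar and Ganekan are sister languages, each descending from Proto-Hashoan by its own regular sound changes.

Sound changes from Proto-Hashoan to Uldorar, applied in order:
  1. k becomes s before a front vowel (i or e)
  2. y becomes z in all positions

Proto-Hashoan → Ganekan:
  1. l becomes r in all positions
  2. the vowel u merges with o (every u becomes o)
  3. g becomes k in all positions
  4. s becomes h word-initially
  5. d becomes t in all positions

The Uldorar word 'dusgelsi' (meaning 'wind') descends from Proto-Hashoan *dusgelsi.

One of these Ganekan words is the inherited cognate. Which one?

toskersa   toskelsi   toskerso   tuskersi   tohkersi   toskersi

Ganekan: start from *dusgelsi.
  rule 1 (unconditioned shift): dusgelsi → dusgersi
  rule 2 (vowel merger): dusgersi → dosgersi
  rule 3 (unconditioned shift): dosgersi → doskersi
  rule 4: no change — doskersi
  rule 5 (unconditioned shift): doskersi → toskersi
  ⇒ Ganekan toskersi
Among the options, 'toskersi' alone shows every Ganekan change applied in order.

toskersi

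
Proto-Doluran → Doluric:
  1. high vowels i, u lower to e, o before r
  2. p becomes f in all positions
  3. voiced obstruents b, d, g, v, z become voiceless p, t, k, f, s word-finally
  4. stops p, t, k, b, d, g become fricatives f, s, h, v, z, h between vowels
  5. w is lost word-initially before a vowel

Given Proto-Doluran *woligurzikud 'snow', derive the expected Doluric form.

Doluric: *woligurzikud > woligorzikud > woligorzikut > wolihorzihut > olihorzihut  (by pre-rhotic lowering, final devoicing, intervocalic lenition, glide loss)

olihorzihut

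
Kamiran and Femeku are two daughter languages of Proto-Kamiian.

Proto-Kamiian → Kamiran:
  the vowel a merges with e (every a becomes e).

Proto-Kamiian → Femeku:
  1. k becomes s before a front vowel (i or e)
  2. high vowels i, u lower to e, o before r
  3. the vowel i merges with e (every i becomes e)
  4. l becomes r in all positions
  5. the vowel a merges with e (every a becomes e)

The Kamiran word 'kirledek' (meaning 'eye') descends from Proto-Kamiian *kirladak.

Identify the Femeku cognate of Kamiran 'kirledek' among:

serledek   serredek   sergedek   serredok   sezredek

Femeku: *kirladak
  kirladak → sirladak   [palatalisation]
  sirladak → serladak   [pre-rhotic lowering]
  serladak (rule 3 does not apply)
  serladak → serradak   [unconditioned shift]
  serradak → serredek   [vowel merger]
  giving Femeku serredek.
Only 'serredek' matches the regular Femeku development of *kirladak.

serredek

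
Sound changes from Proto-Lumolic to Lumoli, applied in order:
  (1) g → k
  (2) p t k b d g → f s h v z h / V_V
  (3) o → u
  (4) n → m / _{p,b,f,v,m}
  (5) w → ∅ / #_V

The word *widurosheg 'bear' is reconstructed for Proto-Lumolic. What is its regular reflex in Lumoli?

izurushek

Lumoli: start from *widurosheg.
  rule 1 (unconditioned shift): widurosheg → widuroshek
  rule 2 (intervocalic lenition): widuroshek → wizuroshek
  rule 3 (vowel merger): wizuroshek → wizurushek
  rule 4: no change — wizurushek
  rule 5 (glide loss): wizurushek → izurushek
  ⇒ Lumoli izurushek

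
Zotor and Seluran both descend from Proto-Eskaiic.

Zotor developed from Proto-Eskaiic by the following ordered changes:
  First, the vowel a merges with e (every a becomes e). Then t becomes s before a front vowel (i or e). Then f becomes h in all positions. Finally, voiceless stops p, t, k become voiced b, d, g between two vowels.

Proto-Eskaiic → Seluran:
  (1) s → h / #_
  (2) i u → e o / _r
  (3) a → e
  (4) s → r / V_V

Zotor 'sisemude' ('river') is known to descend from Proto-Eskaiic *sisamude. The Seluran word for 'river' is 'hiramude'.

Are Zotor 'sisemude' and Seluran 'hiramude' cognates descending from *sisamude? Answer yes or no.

no

Derive the expected Seluran reflex of *sisamude:
Seluran: start from *sisamude.
  rule 1 (debuccalisation): sisamude → hisamude
  rule 2: no change — hisamude
  rule 3 (vowel merger): hisamude → hisemude
  rule 4 (rhotacism): hisemude → hiremude
  ⇒ Seluran hiremude
The regular Seluran reflex would be 'hiremude', but the attested form is 'hiramude'. The correspondence is irregular, so they are not cognates (the Seluran form has a different source).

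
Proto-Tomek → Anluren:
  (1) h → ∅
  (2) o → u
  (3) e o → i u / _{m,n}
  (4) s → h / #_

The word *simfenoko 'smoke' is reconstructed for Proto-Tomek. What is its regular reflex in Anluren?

himfinuku

Anluren: *simfenoko
  simfenoko (rule 1 does not apply)
  simfenoko → simfenuku   [vowel merger]
  simfenuku → simfinuku   [pre-nasal raising]
  simfinuku → himfinuku   [debuccalisation]
  giving Anluren himfinuku.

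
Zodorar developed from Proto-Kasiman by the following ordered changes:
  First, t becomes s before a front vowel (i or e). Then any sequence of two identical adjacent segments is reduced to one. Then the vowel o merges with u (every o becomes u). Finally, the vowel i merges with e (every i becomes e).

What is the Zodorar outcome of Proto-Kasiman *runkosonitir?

runkusuneser

Zodorar: *runkosonitir
  runkosonitir → runkosonisir   [palatalisation]
  runkosonisir (rule 2 does not apply)
  runkosonisir → runkusunisir   [vowel merger]
  runkusunisir → runkusuneser   [vowel merger]
  giving Zodorar runkusuneser.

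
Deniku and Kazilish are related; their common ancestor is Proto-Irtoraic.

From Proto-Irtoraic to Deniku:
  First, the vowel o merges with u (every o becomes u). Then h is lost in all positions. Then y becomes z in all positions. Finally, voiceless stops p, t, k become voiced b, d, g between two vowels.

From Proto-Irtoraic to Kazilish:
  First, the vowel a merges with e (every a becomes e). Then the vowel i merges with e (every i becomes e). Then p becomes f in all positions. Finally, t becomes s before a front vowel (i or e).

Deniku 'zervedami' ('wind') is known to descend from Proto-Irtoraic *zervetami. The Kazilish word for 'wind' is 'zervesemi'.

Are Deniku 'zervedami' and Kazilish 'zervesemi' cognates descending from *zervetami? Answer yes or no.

Derive the expected Kazilish reflex of *zervetami:
Kazilish: *zervetami
  zervetami → zervetemi   [vowel merger]
  zervetemi → zerveteme   [vowel merger]
  zerveteme (rule 3 does not apply)
  zerveteme → zerveseme   [palatalisation]
  giving Kazilish zerveseme.
The regular Kazilish reflex would be 'zerveseme', but the attested form is 'zervesemi'. The correspondence is irregular, so they are not cognates (the Kazilish form has a different source).

no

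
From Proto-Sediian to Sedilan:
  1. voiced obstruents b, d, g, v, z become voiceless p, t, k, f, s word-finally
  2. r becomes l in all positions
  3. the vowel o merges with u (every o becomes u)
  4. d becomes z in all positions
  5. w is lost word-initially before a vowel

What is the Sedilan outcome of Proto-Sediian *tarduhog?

talzuhuk

Sedilan: start from *tarduhog.
  rule 1 (final devoicing): tarduhog → tarduhok
  rule 2 (unconditioned shift): tarduhok → talduhok
  rule 3 (vowel merger): talduhok → talduhuk
  rule 4 (unconditioned shift): talduhuk → talzuhuk
  rule 5: no change — talzuhuk
  ⇒ Sedilan talzuhuk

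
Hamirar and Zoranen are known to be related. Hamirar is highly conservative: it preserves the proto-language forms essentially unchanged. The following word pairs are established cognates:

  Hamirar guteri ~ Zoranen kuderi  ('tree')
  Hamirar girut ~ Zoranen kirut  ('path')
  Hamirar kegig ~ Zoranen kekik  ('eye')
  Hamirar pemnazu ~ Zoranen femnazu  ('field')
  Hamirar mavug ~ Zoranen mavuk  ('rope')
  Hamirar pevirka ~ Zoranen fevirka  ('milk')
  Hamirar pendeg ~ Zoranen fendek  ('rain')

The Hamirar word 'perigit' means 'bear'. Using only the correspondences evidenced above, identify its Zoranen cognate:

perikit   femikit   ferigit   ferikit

pemnazu ~ femnazu, pevirka ~ fevirka — Hamirar p corresponds to Zoranen f word-initially before a front vowel.
kegig ~ kekik — Hamirar g corresponds to Zoranen k between vowels (before a front vowel).
Applying these to Hamirar 'perigit':
  perigit → ferigit   (p→f word-initially before a front vowel)
  ferigit → ferikit   (g→k between vowels (before a front vowel))
So the Zoranen cognate is 'ferikit'.

ferikit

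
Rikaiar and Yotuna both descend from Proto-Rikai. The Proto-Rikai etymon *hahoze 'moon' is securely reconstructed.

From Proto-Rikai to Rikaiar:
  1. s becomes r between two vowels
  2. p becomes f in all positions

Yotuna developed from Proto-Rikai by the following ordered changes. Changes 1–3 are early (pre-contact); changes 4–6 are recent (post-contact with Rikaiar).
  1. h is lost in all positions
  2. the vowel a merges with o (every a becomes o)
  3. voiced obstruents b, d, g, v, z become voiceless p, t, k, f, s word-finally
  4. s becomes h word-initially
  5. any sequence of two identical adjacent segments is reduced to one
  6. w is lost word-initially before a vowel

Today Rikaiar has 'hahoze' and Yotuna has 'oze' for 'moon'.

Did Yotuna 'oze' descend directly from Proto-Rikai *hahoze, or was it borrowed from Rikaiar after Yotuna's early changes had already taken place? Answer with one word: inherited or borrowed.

inherited

If inherited, *hahoze would pass through all of Yotuna's changes:
Yotuna: *hahoze > aoze > ooze > oze  (by h-loss, vowel merger, degemination)
If borrowed from Rikaiar 'hahoze' after the early changes, it would undergo only the recent ones:
  rule 4 (debuccalisation): no change (hahoze)
  rule 5 (degemination): no change (hahoze)
  rule 6 (glide loss): no change (hahoze)
  ⇒ as a loan: hahoze
Yotuna 'oze' matches the inherited outcome exactly, so it is an inherited cognate, not a loan.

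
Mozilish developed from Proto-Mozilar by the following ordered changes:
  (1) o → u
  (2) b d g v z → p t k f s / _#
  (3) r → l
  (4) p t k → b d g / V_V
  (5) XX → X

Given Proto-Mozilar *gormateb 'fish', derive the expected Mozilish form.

gulmadep

Mozilish: start from *gormateb.
  rule 1 (vowel merger): gormateb → gurmateb
  rule 2 (final devoicing): gurmateb → gurmatep
  rule 3 (unconditioned shift): gurmatep → gulmatep
  rule 4 (intervocalic voicing): gulmatep → gulmadep
  rule 5: no change — gulmadep
  ⇒ Mozilish gulmadep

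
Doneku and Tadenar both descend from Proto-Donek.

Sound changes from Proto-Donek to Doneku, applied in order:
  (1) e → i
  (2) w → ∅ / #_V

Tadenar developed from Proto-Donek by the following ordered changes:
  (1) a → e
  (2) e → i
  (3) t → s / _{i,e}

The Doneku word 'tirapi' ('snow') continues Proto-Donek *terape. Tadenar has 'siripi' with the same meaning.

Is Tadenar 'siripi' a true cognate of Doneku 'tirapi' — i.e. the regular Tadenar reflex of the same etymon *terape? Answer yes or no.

Derive the expected Tadenar reflex of *terape:
Tadenar: *terape > terepe > tiripi > siripi  (by vowel merger, vowel merger, palatalisation)
Tadenar 'siripi' matches the regular reflex exactly, so the pair is cognate.

yes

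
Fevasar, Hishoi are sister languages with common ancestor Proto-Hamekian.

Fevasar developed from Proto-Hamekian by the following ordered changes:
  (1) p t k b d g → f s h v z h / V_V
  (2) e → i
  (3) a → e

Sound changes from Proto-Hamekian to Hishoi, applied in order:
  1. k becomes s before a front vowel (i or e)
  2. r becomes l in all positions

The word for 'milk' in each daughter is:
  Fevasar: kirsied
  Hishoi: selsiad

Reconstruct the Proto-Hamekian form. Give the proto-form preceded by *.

Position 1: Fevasar has k, Hishoi has s. Fevasar preserves k here (none of its changes turn any other segment into k), so the proto-segment is *k.
Position 6: Fevasar has e, Hishoi has a. Hishoi preserves a here (none of its changes turn any other segment into a), so the proto-segment is *a.
Position 2: Fevasar has i, Hishoi has e. Hishoi preserves e here (none of its changes turn any other segment into e), so the proto-segment is *e.
Verify the candidate proto-form against each daughter:
Fevasar: *kersiad
  kersiad (rule 1 does not apply)
  kersiad → kirsiad   [vowel merger]
  kirsiad → kirsied   [vowel merger]
  giving Fevasar kirsied.
Hishoi: start from *kersiad.
  rule 1 (palatalisation): kersiad → sersiad
  rule 2 (unconditioned shift): sersiad → selsiad
  ⇒ Hishoi selsiad
*kersiad is the unique common source.

*kersiad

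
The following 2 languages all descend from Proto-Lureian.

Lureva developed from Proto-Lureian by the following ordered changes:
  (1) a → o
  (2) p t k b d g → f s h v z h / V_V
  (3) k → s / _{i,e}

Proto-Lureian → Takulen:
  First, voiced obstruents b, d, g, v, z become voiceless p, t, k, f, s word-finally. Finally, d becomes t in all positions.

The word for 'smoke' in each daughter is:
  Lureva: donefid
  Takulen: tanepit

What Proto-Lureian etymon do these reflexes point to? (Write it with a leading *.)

Position 5: Lureva has f, Takulen has p. Taking the neighbouring segments as reconstructed: Lureva f could go back to *p or *f; Takulen p can only go back to *p — the one source consistent with every daughter is *p.
Position 2: Lureva has o, Takulen has a. Takulen preserves a here (none of its changes turn any other segment into a), so the proto-segment is *a.
Position 7: Lureva has d, Takulen has t. Lureva preserves d here (none of its changes turn any other segment into d), so the proto-segment is *d.
This points to *danepid. Verify forward in each daughter:
Lureva: start from *danepid.
  rule 1 (vowel merger): danepid → donepid
  rule 2 (intervocalic lenition): donepid → donefid
  rule 3: no change — donefid
  ⇒ Lureva donefid
Takulen: *danepid
  danepid → danepit   [final devoicing]
  danepit → tanepit   [unconditioned shift]
  giving Takulen tanepit.
No other proto-form is consistent with every reflex, so the reconstruction is *danepid.

*danepid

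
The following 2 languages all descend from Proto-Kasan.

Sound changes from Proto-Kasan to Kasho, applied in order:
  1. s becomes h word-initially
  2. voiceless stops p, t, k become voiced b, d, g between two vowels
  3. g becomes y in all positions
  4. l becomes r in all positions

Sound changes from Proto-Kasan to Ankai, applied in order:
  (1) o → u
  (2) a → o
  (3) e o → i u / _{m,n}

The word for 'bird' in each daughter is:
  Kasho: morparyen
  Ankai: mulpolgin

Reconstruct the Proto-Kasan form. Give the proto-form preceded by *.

*molpalgen

Position 8: Kasho has e, Ankai has i. Kasho preserves e here (none of its changes turn any other segment into e), so the proto-segment is *e.
Position 6: Kasho has r, Ankai has l. Ankai preserves l here (none of its changes turn any other segment into l), so the proto-segment is *l.
Position 5: Kasho has a, Ankai has o. Kasho preserves a here (none of its changes turn any other segment into a), so the proto-segment is *a.
Continuing position by position gives *molpalgen; check it forward:
Kasho: *molpalgen > molpalyen > morparyen  (by unconditioned shift, unconditioned shift)
Ankai: start from *molpalgen.
  rule 1 (vowel merger): molpalgen → mulpalgen
  rule 2 (vowel merger): mulpalgen → mulpolgen
  rule 3 (pre-nasal raising): mulpolgen → mulpolgin
  ⇒ Ankai mulpolgin
*molpalgen is the unique common source.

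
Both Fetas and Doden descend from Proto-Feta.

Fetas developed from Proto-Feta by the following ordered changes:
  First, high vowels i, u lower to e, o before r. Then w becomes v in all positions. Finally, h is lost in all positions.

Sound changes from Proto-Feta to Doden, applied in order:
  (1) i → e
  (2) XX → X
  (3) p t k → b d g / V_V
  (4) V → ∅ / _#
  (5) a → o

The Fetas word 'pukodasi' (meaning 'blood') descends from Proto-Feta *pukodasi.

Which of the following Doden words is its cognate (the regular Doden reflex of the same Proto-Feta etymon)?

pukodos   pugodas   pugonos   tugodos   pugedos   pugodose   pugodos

pugodos

Doden: start from *pukodasi.
  rule 1 (vowel merger): pukodasi → pukodase
  rule 2: no change — pukodase
  rule 3 (intervocalic voicing): pukodase → pugodase
  rule 4 (apocope): pugodase → pugodas
  rule 5 (vowel merger): pugodas → pugodos
  ⇒ Doden pugodos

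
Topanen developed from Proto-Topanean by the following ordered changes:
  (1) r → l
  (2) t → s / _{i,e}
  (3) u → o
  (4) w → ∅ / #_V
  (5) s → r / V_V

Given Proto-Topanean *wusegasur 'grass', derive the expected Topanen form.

Topanen: *wusegasur > wusegasul > wosegasol > osegasol > oregarol  (by unconditioned shift, vowel merger, glide loss, rhotacism)

oregarol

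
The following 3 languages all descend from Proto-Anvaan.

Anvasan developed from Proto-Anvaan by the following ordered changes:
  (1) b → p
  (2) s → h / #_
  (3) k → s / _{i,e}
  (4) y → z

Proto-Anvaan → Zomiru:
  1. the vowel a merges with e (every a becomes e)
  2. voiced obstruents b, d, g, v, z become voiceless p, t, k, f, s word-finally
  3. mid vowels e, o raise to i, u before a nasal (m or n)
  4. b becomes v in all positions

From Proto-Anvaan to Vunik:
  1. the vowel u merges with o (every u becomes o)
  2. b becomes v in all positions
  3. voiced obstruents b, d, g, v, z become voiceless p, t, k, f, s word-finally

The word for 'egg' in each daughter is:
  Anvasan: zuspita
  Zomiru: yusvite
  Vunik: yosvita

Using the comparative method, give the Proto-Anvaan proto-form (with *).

*yusbita

Position 1: Anvasan has z, Zomiru has y, Vunik has y. Zomiru preserves y here (none of its changes turn any other segment into y), so the proto-segment is *y.
Position 7: Anvasan has a, Zomiru has e, Vunik has a. Anvasan preserves a here (none of its changes turn any other segment into a), so the proto-segment is *a.
This points to *yusbita. Verify forward in each daughter:
Anvasan: *yusbita
  yusbita → yuspita   [unconditioned shift]
  yuspita (rule 2 does not apply)
  yuspita (rule 3 does not apply)
  yuspita → zuspita   [unconditioned shift]
  giving Anvasan zuspita.
Zomiru: *yusbita
  yusbita → yusbite   [vowel merger]
  yusbite (rule 2 does not apply)
  yusbite (rule 3 does not apply)
  yusbite → yusvite   [unconditioned shift]
  giving Zomiru yusvite.
Vunik: *yusbita
  yusbita → yosbita   [vowel merger]
  yosbita → yosvita   [unconditioned shift]
  yosvita (rule 3 does not apply)
  giving Vunik yosvita.
*yusbita is the unique common source.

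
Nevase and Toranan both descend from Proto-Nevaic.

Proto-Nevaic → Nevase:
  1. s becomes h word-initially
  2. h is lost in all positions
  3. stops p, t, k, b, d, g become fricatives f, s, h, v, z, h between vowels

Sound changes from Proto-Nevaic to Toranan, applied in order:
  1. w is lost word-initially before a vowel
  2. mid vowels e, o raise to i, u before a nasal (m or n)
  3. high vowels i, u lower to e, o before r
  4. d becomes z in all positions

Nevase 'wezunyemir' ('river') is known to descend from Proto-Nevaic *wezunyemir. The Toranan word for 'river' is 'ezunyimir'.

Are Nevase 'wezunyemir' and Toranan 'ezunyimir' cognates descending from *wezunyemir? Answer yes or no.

Derive the expected Toranan reflex of *wezunyemir:
Toranan: start from *wezunyemir.
  rule 1 (glide loss): wezunyemir → ezunyemir
  rule 2 (pre-nasal raising): ezunyemir → ezunyimir
  rule 3 (pre-rhotic lowering): ezunyimir → ezunyimer
  rule 4: no change — ezunyimer
  ⇒ Toranan ezunyimer
The regular Toranan reflex would be 'ezunyimer', but the attested form is 'ezunyimir'. The correspondence is irregular, so they are not cognates (the Toranan form has a different source).

no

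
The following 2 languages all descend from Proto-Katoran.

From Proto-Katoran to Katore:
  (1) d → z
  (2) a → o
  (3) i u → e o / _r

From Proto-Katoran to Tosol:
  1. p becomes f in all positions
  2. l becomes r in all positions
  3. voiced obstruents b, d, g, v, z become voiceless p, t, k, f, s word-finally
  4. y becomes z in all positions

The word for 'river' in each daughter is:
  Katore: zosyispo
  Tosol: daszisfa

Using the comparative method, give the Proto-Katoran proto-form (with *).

Position 8: Katore has o, Tosol has a. Tosol preserves a here (none of its changes turn any other segment into a), so the proto-segment is *a.
Position 7: Katore has p, Tosol has f. Katore preserves p here (none of its changes turn any other segment into p), so the proto-segment is *p.
Continuing position by position gives *dasyispa; check it forward:
Katore: start from *dasyispa.
  rule 1 (unconditioned shift): dasyispa → zasyispa
  rule 2 (vowel merger): zasyispa → zosyispo
  rule 3: no change — zosyispo
  ⇒ Katore zosyispo
Tosol: start from *dasyispa.
  rule 1 (unconditioned shift): dasyispa → dasyisfa
  rule 2: no change — dasyisfa
  rule 3: no change — dasyisfa
  rule 4 (unconditioned shift): dasyisfa → daszisfa
  ⇒ Tosol daszisfa
*dasyispa is the unique common source.

*dasyispa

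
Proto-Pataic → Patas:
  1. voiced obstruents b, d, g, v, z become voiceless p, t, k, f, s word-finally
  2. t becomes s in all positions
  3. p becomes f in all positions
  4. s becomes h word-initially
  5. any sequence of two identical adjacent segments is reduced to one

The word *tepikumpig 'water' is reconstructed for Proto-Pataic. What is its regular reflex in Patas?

hefikumfik

Patas: start from *tepikumpig.
  rule 1 (final devoicing): tepikumpig → tepikumpik
  rule 2 (unconditioned shift): tepikumpik → sepikumpik
  rule 3 (unconditioned shift): sepikumpik → sefikumfik
  rule 4 (debuccalisation): sefikumfik → hefikumfik
  rule 5: no change — hefikumfik
  ⇒ Patas hefikumfik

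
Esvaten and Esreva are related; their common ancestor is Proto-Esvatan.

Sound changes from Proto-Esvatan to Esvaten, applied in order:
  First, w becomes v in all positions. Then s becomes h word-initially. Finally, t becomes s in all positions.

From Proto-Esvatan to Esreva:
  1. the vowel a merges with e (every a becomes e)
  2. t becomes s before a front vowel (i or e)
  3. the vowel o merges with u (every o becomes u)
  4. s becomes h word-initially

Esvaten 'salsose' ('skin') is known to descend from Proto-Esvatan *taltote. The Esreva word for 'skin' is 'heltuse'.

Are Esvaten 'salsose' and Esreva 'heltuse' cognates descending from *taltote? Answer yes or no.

Derive the expected Esreva reflex of *taltote:
Esreva: *taltote
  taltote → teltote   [vowel merger]
  teltote → seltose   [palatalisation]
  seltose → seltuse   [vowel merger]
  seltuse → heltuse   [debuccalisation]
  giving Esreva heltuse.
Esreva 'heltuse' matches the regular reflex exactly, so the pair is cognate.

yes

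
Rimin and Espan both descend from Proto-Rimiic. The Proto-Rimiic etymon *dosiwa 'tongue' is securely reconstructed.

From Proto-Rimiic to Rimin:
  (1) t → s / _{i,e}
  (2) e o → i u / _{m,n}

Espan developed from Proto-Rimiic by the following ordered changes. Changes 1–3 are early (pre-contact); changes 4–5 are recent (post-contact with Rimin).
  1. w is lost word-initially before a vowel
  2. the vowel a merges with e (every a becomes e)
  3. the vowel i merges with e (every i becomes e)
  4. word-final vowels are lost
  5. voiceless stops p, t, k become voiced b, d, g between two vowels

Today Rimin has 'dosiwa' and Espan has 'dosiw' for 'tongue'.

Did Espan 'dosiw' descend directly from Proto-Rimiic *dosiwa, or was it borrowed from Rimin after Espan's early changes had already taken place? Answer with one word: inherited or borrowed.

If inherited, *dosiwa would pass through all of Espan's changes:
Espan: start from *dosiwa.
  rule 1: no change — dosiwa
  rule 2 (vowel merger): dosiwa → dosiwe
  rule 3 (vowel merger): dosiwe → dosewe
  rule 4 (apocope): dosewe → dosew
  rule 5: no change — dosew
  ⇒ Espan dosew
If borrowed from Rimin 'dosiwa' after the early changes, it would undergo only the recent ones:
  rule 4 (apocope): dosiwa → dosiw
  rule 5 (intervocalic voicing): no change (dosiw)
  ⇒ as a loan: dosiw
Espan 'dosiw' matches the loan outcome 'dosiw', not the inherited 'dosew' — it skipped the early Espan changes, so it was borrowed from Rimin.

borrowed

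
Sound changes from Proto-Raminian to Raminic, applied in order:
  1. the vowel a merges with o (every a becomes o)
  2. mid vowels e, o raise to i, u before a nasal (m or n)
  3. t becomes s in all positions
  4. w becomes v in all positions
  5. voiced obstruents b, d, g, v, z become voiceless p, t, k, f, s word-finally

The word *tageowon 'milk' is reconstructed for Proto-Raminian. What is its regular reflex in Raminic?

sogeovun

Raminic: start from *tageowon.
  rule 1 (vowel merger): tageowon → togeowon
  rule 2 (pre-nasal raising): togeowon → togeowun
  rule 3 (unconditioned shift): togeowun → sogeowun
  rule 4 (unconditioned shift): sogeowun → sogeovun
  rule 5: no change — sogeovun
  ⇒ Raminic sogeovun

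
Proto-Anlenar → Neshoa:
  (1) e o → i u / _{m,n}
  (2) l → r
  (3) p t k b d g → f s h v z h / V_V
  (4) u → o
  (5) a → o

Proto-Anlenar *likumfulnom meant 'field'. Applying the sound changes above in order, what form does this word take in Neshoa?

rihomfornom

Neshoa: *likumfulnom > likumfulnum > rikumfurnum > rihumfurnum > rihomfornom  (by pre-nasal raising, unconditioned shift, intervocalic lenition, vowel merger)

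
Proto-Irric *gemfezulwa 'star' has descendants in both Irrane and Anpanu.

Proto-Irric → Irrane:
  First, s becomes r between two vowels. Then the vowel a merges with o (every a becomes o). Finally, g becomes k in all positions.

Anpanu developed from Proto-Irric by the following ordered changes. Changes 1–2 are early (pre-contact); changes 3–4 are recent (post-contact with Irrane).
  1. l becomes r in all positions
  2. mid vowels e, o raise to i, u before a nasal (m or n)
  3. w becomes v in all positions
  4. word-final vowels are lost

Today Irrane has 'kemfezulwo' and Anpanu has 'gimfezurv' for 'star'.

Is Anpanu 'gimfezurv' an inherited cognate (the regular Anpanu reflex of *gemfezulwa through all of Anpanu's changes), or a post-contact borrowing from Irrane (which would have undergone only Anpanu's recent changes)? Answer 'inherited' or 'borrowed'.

If inherited, *gemfezulwa would pass through all of Anpanu's changes:
Anpanu: *gemfezulwa
  gemfezulwa → gemfezurwa   [unconditioned shift]
  gemfezurwa → gimfezurwa   [pre-nasal raising]
  gimfezurwa → gimfezurva   [unconditioned shift]
  gimfezurva → gimfezurv   [apocope]
  giving Anpanu gimfezurv.
If borrowed from Irrane 'kemfezulwo' after the early changes, it would undergo only the recent ones:
  rule 3 (unconditioned shift): kemfezulwo → kemfezulvo
  rule 4 (apocope): kemfezulvo → kemfezulv
  ⇒ as a loan: kemfezulv
Anpanu 'gimfezurv' matches the inherited outcome exactly, so it is an inherited cognate, not a loan.

inherited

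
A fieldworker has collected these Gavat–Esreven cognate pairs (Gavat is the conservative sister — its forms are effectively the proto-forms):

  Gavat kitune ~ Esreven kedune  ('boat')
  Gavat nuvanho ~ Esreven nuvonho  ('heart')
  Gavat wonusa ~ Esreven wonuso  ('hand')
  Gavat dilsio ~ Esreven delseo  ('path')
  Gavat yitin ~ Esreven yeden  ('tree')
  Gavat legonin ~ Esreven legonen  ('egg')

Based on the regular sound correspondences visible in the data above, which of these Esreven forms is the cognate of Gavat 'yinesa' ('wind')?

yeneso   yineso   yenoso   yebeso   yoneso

yeneso

yitin ~ yeden, legonin ~ legonen — Gavat i corresponds to Esreven e after a consonant, before a nasal.
wonusa ~ wonuso — Gavat a corresponds to Esreven o word-finally.
Applying these to Gavat 'yinesa':
  yinesa → yenesa   (i→e after a consonant, before a nasal)
  yenesa → yeneso   (a→o word-finally)
So the Esreven cognate is 'yeneso'.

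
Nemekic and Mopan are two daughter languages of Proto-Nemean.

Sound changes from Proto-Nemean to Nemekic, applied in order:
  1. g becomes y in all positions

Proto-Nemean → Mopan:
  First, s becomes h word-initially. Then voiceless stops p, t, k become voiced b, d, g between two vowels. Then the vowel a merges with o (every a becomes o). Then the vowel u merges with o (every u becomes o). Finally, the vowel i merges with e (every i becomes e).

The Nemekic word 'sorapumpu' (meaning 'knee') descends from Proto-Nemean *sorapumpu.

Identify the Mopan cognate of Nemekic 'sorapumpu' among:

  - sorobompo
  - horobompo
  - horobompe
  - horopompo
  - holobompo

horobompo

Mopan: *sorapumpu
  sorapumpu → horapumpu   [debuccalisation]
  horapumpu → horabumpu   [intervocalic voicing]
  horabumpu → horobumpu   [vowel merger]
  horobumpu → horobompo   [vowel merger]
  horobompo (rule 5 does not apply)
  giving Mopan horobompo.
The other candidates each miss or misapply at least one Mopan change.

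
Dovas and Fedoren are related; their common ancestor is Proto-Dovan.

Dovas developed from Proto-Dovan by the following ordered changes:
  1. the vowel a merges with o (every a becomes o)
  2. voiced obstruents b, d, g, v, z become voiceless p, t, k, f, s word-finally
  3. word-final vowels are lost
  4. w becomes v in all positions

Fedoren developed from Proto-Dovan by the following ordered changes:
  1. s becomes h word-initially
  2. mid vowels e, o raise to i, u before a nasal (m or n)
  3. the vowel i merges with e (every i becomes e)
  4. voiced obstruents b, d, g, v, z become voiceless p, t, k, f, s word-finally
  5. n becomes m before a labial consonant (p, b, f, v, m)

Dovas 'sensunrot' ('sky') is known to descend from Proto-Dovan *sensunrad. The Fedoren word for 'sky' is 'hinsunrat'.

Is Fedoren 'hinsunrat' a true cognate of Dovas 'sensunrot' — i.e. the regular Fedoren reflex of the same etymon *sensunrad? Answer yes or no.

Derive the expected Fedoren reflex of *sensunrad:
Fedoren: *sensunrad
  sensunrad → hensunrad   [debuccalisation]
  hensunrad → hinsunrad   [pre-nasal raising]
  hinsunrad → hensunrad   [vowel merger]
  hensunrad → hensunrat   [final devoicing]
  hensunrat (rule 5 does not apply)
  giving Fedoren hensunrat.
The regular Fedoren reflex would be 'hensunrat', but the attested form is 'hinsunrat'. The correspondence is irregular, so they are not cognates (the Fedoren form has a different source).

no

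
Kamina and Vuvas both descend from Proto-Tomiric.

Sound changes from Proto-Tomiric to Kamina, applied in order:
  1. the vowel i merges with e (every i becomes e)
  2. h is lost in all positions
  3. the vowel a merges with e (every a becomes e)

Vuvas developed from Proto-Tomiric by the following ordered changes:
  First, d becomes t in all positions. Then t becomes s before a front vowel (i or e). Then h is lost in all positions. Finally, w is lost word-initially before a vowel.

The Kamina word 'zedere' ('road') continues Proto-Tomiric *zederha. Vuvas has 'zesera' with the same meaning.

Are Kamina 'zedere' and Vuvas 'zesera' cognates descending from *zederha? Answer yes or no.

Derive the expected Vuvas reflex of *zederha:
Vuvas: start from *zederha.
  rule 1 (unconditioned shift): zederha → zeterha
  rule 2 (palatalisation): zeterha → zeserha
  rule 3 (h-loss): zeserha → zesera
  rule 4: no change — zesera
  ⇒ Vuvas zesera
Vuvas 'zesera' matches the regular reflex exactly, so the pair is cognate.

yes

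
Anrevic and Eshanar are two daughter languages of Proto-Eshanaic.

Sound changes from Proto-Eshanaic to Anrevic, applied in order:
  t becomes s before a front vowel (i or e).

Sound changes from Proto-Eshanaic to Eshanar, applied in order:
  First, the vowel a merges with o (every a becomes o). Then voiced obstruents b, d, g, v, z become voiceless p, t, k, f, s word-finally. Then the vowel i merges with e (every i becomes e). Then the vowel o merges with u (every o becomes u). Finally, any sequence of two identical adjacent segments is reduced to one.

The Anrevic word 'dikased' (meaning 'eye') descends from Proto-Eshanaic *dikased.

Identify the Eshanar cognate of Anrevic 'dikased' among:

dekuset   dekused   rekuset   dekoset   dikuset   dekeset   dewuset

Eshanar: *dikased > dikosed > dikoset > dekoset > dekuset  (by vowel merger, final devoicing, vowel merger, vowel merger)
Only 'dekuset' matches the regular Eshanar development of *dikased.

dekuset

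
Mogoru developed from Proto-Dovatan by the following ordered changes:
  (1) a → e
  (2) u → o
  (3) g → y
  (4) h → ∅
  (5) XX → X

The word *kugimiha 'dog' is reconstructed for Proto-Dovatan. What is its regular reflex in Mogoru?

Mogoru: start from *kugimiha.
  rule 1 (vowel merger): kugimiha → kugimihe
  rule 2 (vowel merger): kugimihe → kogimihe
  rule 3 (unconditioned shift): kogimihe → koyimihe
  rule 4 (h-loss): koyimihe → koyimie
  rule 5: no change — koyimie
  ⇒ Mogoru koyimie

koyimie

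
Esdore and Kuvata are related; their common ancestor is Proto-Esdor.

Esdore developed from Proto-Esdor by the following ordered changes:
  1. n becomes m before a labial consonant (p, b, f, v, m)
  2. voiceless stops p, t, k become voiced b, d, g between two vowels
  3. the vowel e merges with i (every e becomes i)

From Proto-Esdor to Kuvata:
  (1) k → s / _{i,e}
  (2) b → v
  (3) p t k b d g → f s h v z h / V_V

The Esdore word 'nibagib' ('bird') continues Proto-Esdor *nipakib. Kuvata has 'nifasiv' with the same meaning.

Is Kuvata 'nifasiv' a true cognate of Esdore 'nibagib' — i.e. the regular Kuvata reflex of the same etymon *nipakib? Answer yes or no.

Derive the expected Kuvata reflex of *nipakib:
Kuvata: *nipakib
  nipakib → nipasib   [palatalisation]
  nipasib → nipasiv   [unconditioned shift]
  nipasiv → nifasiv   [intervocalic lenition]
  giving Kuvata nifasiv.
Kuvata 'nifasiv' matches the regular reflex exactly, so the pair is cognate.

yes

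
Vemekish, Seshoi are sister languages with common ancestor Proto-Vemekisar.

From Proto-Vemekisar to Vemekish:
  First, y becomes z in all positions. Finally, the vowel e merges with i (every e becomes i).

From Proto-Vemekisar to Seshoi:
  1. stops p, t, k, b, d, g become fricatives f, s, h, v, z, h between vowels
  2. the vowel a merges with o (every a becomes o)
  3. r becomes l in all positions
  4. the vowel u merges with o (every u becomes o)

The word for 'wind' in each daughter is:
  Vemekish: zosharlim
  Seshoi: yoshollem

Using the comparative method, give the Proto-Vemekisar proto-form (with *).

*yosharlem

Position 6: Vemekish has r, Seshoi has l. Vemekish preserves r here (none of its changes turn any other segment into r), so the proto-segment is *r.
Position 8: Vemekish has i, Seshoi has e. Seshoi preserves e here (none of its changes turn any other segment into e), so the proto-segment is *e.
Position 5: Vemekish has a, Seshoi has o. Vemekish preserves a here (none of its changes turn any other segment into a), so the proto-segment is *a.
Verify the candidate proto-form against each daughter:
Vemekish: start from *yosharlem.
  rule 1 (unconditioned shift): yosharlem → zosharlem
  rule 2 (vowel merger): zosharlem → zosharlim
  ⇒ Vemekish zosharlim
Seshoi: start from *yosharlem.
  rule 1: no change — yosharlem
  rule 2 (vowel merger): yosharlem → yoshorlem
  rule 3 (unconditioned shift): yoshorlem → yoshollem
  rule 4: no change — yoshollem
  ⇒ Seshoi yoshollem
Only *yosharlem yields all of Vemekish zosharlim, Seshoi yoshollem.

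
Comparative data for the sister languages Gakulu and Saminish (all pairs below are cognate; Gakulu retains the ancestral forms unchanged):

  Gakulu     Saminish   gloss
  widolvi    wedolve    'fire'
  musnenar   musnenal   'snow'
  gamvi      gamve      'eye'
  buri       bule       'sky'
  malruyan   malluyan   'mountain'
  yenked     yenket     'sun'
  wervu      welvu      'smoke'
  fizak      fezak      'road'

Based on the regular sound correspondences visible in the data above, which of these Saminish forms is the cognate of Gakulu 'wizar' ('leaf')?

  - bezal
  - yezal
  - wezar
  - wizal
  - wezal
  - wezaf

wezal

widolvi ~ wedolve, fizak ~ fezak — Gakulu i corresponds to Saminish e after a consonant, before a consonant other than r, m, n, p, b, f, v.
musnenar ~ musnenal — Gakulu r corresponds to Saminish l word-finally.
Applying these to Gakulu 'wizar':
  wizar → wezar   (i→e after a consonant, before a consonant other than r, m, n, p, b, f, v)
  wezar → wezal   (r→l word-finally)
So the Saminish cognate is 'wezal'.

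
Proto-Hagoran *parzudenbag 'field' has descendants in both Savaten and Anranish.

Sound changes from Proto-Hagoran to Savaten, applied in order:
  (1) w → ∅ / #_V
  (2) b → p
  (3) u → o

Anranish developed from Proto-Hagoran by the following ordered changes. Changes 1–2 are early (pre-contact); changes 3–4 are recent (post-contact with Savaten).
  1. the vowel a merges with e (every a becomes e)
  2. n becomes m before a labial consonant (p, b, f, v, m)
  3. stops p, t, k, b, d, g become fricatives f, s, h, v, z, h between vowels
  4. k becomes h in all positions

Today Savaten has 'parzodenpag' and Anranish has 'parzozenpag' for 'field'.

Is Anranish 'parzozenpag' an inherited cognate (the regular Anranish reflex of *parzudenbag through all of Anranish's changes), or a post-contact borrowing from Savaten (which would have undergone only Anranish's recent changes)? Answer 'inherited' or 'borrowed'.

borrowed

If inherited, *parzudenbag would pass through all of Anranish's changes:
Anranish: start from *parzudenbag.
  rule 1 (vowel merger): parzudenbag → perzudenbeg
  rule 2 (nasal place assimilation): perzudenbeg → perzudembeg
  rule 3 (intervocalic lenition): perzudembeg → perzuzembeg
  rule 4: no change — perzuzembeg
  ⇒ Anranish perzuzembeg
If borrowed from Savaten 'parzodenpag' after the early changes, it would undergo only the recent ones:
  rule 3 (intervocalic lenition): parzodenpag → parzozenpag
  rule 4 (unconditioned shift): no change (parzozenpag)
  ⇒ as a loan: parzozenpag
Anranish 'parzozenpag' matches the loan outcome 'parzozenpag', not the inherited 'perzuzembeg' — it skipped the early Anranish changes, so it was borrowed from Savaten.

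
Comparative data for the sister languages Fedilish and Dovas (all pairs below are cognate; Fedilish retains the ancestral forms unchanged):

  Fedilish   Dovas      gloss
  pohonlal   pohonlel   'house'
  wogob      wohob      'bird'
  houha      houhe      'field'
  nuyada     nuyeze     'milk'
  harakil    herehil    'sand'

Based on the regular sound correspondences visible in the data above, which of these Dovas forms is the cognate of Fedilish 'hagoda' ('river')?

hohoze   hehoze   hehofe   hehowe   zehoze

hehoze

pohonlal ~ pohonlel, nuyada ~ nuyeze — Fedilish a corresponds to Dovas e after a consonant, before a consonant other than r, m, n, p, b, f, v.
wogob ~ wohob — Fedilish g corresponds to Dovas h between vowels (before a back vowel).
nuyada ~ nuyeze — Fedilish d corresponds to Dovas z between vowels (before a back vowel).
houha ~ houhe, nuyada ~ nuyeze — Fedilish a corresponds to Dovas e word-finally.
Applying these to Fedilish 'hagoda':
  hagoda → hegoda   (a→e after a consonant, before a consonant other than r, m, n, p, b, f, v)
  hegoda → hehoda   (g→h between vowels (before a back vowel))
  hehoda → hehoza   (d→z between vowels (before a back vowel))
  hehoza → hehoze   (a→e word-finally)
So the Dovas cognate is 'hehoze'.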